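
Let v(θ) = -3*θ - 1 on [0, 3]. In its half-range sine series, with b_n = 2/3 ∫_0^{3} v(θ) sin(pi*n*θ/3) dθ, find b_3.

-22/(3*pi)

b_3 = 2/3 ∫_0^{3} (-3*θ - 1) sin(pi*θ) dθ.
Integrating by parts (boundary term plus one more integral), an antiderivative of (-3*θ - 1) sin(pi*θ) is 3*θ*cos(pi*θ)/pi - 3*sin(pi*θ)/pi**2 + cos(pi*θ)/pi; evaluating from 0 to 3: ∫_{0}^{3} (-3*θ - 1) sin(pi*θ) dθ = (-10/pi) - (1/pi) = -11/pi.
Hence b_3 = (2/3)·(-11/pi) = -22/(3*pi).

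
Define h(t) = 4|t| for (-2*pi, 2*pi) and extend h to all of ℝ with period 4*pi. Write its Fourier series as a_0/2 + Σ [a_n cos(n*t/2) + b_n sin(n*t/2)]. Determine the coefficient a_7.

a_7 = (1/(2*pi)) ∫_{-2*pi}^{2*pi} h(t) cos(7*t/2) dt.
h is even and cos(7*t/2) is even, so the integrand is even and a_7 = 1/pi ∫_0^{2*pi} h(t) cos(7*t/2) dt.
Integrating by parts (boundary term plus one more integral), an antiderivative of (4*t) cos(7*t/2) is 8*t*sin(7*t/2)/7 + 16*cos(7*t/2)/49; evaluating from 0 to 2*pi: ∫_{0}^{2*pi} (4*t) cos(7*t/2) dt = (-16/49) - (16/49) = -32/49.
Hence a_7 = (1/pi)·(-32/49) = -32/(49*pi).

-32/(49*pi)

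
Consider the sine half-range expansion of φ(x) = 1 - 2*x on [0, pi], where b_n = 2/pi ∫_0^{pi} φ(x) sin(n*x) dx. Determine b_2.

b_2 = 2/pi ∫_0^{pi} (1 - 2*x) sin(2*x) dx.
Integrating by parts (boundary term plus one more integral), an antiderivative of (1 - 2*x) sin(2*x) is x*cos(2*x) - sin(2*x)/2 - cos(2*x)/2; evaluating from 0 to pi: ∫_{0}^{pi} (1 - 2*x) sin(2*x) dx = (-1/2 + pi) - (-1/2) = pi.
Hence b_2 = (2/pi)·(pi) = 2.

2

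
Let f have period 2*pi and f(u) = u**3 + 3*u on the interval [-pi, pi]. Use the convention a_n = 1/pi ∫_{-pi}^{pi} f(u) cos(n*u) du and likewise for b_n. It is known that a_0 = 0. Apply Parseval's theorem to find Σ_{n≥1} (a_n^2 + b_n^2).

2*pi**2*(105 + 42*pi**2 + 5*pi**4)/35

Parseval: a_0^2/2 + Σ_{n≥1} (a_n^2+b_n^2) = 1/pi ∫_{-pi}^{pi} f(u)^2 du = 2*pi**2*(105 + 42*pi**2 + 5*pi**4)/35.
Subtract a_0^2/2 = 0: Σ (a_n^2+b_n^2) = 2*pi**2*(105 + 42*pi**2 + 5*pi**4)/35.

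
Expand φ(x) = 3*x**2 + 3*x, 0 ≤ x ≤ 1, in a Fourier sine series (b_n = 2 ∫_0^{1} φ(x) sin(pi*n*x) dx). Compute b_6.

b_6 = 2 ∫_0^{1} (3*x**2 + 3*x) sin(6*pi*x) dx.
Integrating by parts twice (tabular method), an antiderivative of (3*x**2 + 3*x) sin(6*pi*x) is -x**2*cos(6*pi*x)/(2*pi) + x*sin(6*pi*x)/(6*pi**2) - x*cos(6*pi*x)/(2*pi) + sin(6*pi*x)/(12*pi**2) + cos(6*pi*x)/(36*pi**3); evaluating from 0 to 1: ∫_{0}^{1} (3*x**2 + 3*x) sin(6*pi*x) dx = ((1/36 - pi**2)/pi**3) - (1/(36*pi**3)) = -1/pi.
Hence b_6 = 2·(-1/pi) = -2/pi.

-2/pi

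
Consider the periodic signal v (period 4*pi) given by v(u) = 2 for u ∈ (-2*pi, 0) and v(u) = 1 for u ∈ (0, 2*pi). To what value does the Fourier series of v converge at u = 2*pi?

u = 2*pi differs from u = -2*pi by 1 full period(s), and the series is 4*pi-periodic.
At u = -2*pi the one-sided limits are v(-2*pi^-) = 1 and v(-2*pi^+) = 2.
By Dirichlet's theorem the series converges to their average, [(1) + (2)]/2 = 3/2.

3/2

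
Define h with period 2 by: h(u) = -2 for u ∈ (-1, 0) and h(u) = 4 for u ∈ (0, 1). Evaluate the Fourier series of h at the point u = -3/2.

u = -3/2 differs from u = 1/2 by -1 full period(s), and the series is 2-periodic.
h is continuous at u = 1/2 with value 4, so the series converges to 4 there.

4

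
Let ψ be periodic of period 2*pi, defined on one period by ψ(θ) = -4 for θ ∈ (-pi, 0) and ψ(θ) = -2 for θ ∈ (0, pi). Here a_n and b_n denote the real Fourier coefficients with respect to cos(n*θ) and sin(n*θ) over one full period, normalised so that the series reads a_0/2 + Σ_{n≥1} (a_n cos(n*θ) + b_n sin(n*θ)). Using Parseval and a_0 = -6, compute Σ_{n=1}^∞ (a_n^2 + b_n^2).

Parseval: a_0^2/2 + Σ_{n≥1} (a_n^2+b_n^2) = 1/pi ∫_{-pi}^{pi} ψ(θ)^2 dθ = 20.
Subtract a_0^2/2 = 18: Σ (a_n^2+b_n^2) = 2.

2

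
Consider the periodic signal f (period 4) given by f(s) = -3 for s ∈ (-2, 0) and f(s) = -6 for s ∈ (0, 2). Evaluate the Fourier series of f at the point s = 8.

s = 8 differs from s = 0 by 2 full period(s), and the series is 4-periodic.
At s = 0 the one-sided limits are f(0^-) = -3 and f(0^+) = -6.
By Dirichlet's theorem the series converges to their average, [(-3) + (-6)]/2 = -9/2.

-9/2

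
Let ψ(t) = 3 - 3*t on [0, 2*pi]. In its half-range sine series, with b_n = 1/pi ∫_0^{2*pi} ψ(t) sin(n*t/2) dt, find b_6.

b_6 = 1/pi ∫_0^{2*pi} (3 - 3*t) sin(3*t) dt.
Integrating by parts (boundary term plus one more integral), an antiderivative of (3 - 3*t) sin(3*t) is t*cos(3*t) - sin(3*t)/3 - cos(3*t); evaluating from 0 to 2*pi: ∫_{0}^{2*pi} (3 - 3*t) sin(3*t) dt = (-1 + 2*pi) - (-1) = 2*pi.
Hence b_6 = (1/pi)·(2*pi) = 2.

2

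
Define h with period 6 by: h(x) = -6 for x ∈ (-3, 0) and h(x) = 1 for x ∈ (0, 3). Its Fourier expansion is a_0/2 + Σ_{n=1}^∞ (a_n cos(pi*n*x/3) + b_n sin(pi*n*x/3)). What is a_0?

a_0 = 1/3 ∫_{-3}^{3} h(x) dx = 1/3 · (-15) = -5.

-5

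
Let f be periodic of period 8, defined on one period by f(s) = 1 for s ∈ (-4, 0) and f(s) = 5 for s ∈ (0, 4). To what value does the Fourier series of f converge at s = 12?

s = 12 differs from s = 4 by 1 full period(s), and the series is 8-periodic.
At s = 4 the one-sided limits are f(4^-) = 5 and f(4^+) = 1.
By Dirichlet's theorem the series converges to their average, [(5) + (1)]/2 = 3.

3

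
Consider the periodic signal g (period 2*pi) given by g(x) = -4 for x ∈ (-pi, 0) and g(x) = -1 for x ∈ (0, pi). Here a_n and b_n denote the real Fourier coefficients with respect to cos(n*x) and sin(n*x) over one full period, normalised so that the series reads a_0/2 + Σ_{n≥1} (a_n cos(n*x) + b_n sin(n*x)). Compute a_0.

a_0 = 1/pi ∫_{-pi}^{pi} g(x) dx = 1/pi · (-5*pi) = -5.

-5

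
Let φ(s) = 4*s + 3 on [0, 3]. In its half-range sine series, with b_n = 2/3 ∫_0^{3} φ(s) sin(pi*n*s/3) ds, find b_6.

b_6 = 2/3 ∫_0^{3} (4*s + 3) sin(2*pi*s) ds.
Integrating by parts (boundary term plus one more integral), an antiderivative of (4*s + 3) sin(2*pi*s) is -2*s*cos(2*pi*s)/pi + sin(2*pi*s)/pi**2 - 3*cos(2*pi*s)/(2*pi); evaluating from 0 to 3: ∫_{0}^{3} (4*s + 3) sin(2*pi*s) ds = (-15/(2*pi)) - (-3/(2*pi)) = -6/pi.
Hence b_6 = (2/3)·(-6/pi) = -4/pi.

-4/pi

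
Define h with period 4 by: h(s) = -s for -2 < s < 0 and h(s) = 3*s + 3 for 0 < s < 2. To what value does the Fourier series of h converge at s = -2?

At s = -2 the one-sided limits are h(-2^-) = 9 and h(-2^+) = 2.
By Dirichlet's theorem the series converges to their average, [(9) + (2)]/2 = 11/2.

11/2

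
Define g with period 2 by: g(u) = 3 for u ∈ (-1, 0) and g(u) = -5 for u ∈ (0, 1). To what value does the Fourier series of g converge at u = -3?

u = -3 differs from u = 1 by -2 full period(s), and the series is 2-periodic.
At u = 1 the one-sided limits are g(1^-) = -5 and g(1^+) = 3.
By Dirichlet's theorem the series converges to their average, [(-5) + (3)]/2 = -1.

-1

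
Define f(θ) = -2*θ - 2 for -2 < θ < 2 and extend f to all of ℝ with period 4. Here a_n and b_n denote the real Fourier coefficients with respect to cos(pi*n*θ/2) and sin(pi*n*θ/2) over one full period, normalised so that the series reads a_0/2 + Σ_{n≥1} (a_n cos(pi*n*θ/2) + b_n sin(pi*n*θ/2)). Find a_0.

a_0 = 1/2 ∫_{-2}^{2} f(θ) dθ = 1/2 · (-8) = -4.

-4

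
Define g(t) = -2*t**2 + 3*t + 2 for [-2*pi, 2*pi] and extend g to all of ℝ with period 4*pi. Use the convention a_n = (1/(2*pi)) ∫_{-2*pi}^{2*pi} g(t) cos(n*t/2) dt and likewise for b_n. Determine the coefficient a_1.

a_1 = (1/(2*pi)) ∫_{-2*pi}^{2*pi} g(t) cos(t/2) dt.
Integrating by parts twice (tabular method), an antiderivative of (-2*t**2 + 3*t + 2) cos(t/2) is -4*t**2*sin(t/2) + 6*t*sin(t/2) - 16*t*cos(t/2) + 36*sin(t/2) + 12*cos(t/2); evaluating from -2*pi to 2*pi: ∫_{-2*pi}^{2*pi} (-2*t**2 + 3*t + 2) cos(t/2) dt = (-12 + 32*pi) - (-32*pi - 12) = 64*pi.
Hence a_1 = (1/(2*pi))·(64*pi) = 32.

32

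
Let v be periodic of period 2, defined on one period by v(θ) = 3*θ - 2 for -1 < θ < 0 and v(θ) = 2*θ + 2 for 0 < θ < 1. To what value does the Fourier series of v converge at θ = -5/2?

-7/2

θ = -5/2 differs from θ = -1/2 by -1 full period(s), and the series is 2-periodic.
v is continuous at θ = -1/2 with value -7/2, so the series converges to -7/2 there.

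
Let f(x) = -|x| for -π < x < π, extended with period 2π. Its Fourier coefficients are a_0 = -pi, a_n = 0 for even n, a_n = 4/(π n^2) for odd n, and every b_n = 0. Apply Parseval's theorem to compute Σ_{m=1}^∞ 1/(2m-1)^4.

Parseval: a_0^2/2 + Σ a_n^2 = (1/π) ∫_{-π}^{π} f(x)^2 dx = 2*pi**2/3.
Subtract a_0^2/2 = pi**2/2: Σ a_n^2 = pi**2/6.
Only odd n contribute, with a_n^2 = 16/(π^2 n^4), so Σ_{m≥1} 1/(2m-1)^4 = π^2·(pi**2/6)/16 = pi**4/96.

pi**4/96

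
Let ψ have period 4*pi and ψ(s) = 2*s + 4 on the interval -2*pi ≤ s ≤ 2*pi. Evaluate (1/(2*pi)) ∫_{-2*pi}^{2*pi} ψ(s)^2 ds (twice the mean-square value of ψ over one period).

(1/(2*pi)) ∫_{-2*pi}^{2*pi} ψ(s)^2 ds = (1/(2*pi)) · (64*pi*(3 + pi**2)/3) = 32 + 32*pi**2/3.

32 + 32*pi**2/3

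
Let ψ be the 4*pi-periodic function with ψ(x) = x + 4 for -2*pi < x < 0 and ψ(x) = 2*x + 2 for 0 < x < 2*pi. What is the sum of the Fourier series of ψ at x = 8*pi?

3

x = 8*pi differs from x = 0 by 2 full period(s), and the series is 4*pi-periodic.
At x = 0 the one-sided limits are ψ(0^-) = 4 and ψ(0^+) = 2.
By Dirichlet's theorem the series converges to their average, [(4) + (2)]/2 = 3.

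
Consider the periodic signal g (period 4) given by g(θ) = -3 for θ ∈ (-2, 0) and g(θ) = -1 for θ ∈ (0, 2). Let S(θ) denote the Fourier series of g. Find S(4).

θ = 4 differs from θ = 0 by 1 full period(s), and the series is 4-periodic.
At θ = 0 the one-sided limits are g(0^-) = -3 and g(0^+) = -1.
By Dirichlet's theorem the series converges to their average, [(-3) + (-1)]/2 = -2.

-2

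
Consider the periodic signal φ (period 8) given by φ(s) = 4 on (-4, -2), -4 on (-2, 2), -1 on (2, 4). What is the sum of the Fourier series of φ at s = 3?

-1

φ is continuous at s = 3 with value -1, so the series converges to -1 there.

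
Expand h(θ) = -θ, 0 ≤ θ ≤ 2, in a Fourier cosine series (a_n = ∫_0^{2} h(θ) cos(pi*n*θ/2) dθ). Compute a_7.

a_7 = ∫_0^{2} (-θ) cos(7*pi*θ/2) dθ.
Integrating by parts (boundary term plus one more integral), an antiderivative of (-θ) cos(7*pi*θ/2) is -2*θ*sin(7*pi*θ/2)/(7*pi) - 4*cos(7*pi*θ/2)/(49*pi**2); evaluating from 0 to 2: ∫_{0}^{2} (-θ) cos(7*pi*θ/2) dθ = (4/(49*pi**2)) - (-4/(49*pi**2)) = 8/(49*pi**2).
Hence a_7 = 8/(49*pi**2).

8/(49*pi**2)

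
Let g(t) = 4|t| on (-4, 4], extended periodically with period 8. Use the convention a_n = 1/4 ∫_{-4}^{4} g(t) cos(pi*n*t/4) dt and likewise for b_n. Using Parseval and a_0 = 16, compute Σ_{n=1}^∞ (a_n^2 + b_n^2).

Parseval: a_0^2/2 + Σ_{n≥1} (a_n^2+b_n^2) = 1/4 ∫_{-4}^{4} g(t)^2 dt = 512/3.
Subtract a_0^2/2 = 128: Σ (a_n^2+b_n^2) = 128/3.

128/3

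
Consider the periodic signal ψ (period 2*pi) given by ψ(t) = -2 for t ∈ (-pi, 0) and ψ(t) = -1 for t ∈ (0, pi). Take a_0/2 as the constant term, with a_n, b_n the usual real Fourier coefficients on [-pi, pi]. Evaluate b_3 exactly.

b_3 = 1/pi ∫_{-pi}^{pi} ψ(t) sin(3*t) dt.
Split the integral at the breakpoints.
Directly, an antiderivative of (-2) sin(3*t) is 2*cos(3*t)/3; evaluating from -pi to 0: ∫_{-pi}^{0} (-2) sin(3*t) dt = (2/3) - (-2/3) = 4/3.
Directly, an antiderivative of (-1) sin(3*t) is cos(3*t)/3; evaluating from 0 to pi: ∫_{0}^{pi} (-1) sin(3*t) dt = (-1/3) - (1/3) = -2/3.
Summing the pieces and multiplying by (1/pi) gives b_3 = 2/(3*pi).

2/(3*pi)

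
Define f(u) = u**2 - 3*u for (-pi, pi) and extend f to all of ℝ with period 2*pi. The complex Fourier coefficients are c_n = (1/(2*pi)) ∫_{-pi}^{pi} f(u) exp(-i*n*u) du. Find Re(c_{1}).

Since f is real-valued, Re(c_{1}) = (1/(2*pi)) ∫_{-pi}^{pi} f(u) cos(u) du = a_{1}/2.
Integrating by parts twice (tabular method), an antiderivative of (u**2 - 3*u) cos(u) is u**2*sin(u) - 3*u*sin(u) + 2*u*cos(u) - 2*sin(u) - 3*cos(u); evaluating from -pi to pi: ∫_{-pi}^{pi} (u**2 - 3*u) cos(u) du = (3 - 2*pi) - (3 + 2*pi) = -4*pi.
Hence Re(c_{1}) = (1/(2*pi))·(-4*pi) = -2.

-2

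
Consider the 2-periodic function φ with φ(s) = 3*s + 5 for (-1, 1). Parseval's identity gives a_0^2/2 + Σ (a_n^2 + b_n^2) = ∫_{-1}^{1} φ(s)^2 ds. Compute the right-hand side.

∫_{-1}^{1} φ(s)^2 ds = 56.

56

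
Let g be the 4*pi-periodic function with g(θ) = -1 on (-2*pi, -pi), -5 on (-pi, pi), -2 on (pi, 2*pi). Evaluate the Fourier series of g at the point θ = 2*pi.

-3/2

At θ = 2*pi the one-sided limits are g(2*pi^-) = -2 and g(2*pi^+) = -1.
By Dirichlet's theorem the series converges to their average, [(-2) + (-1)]/2 = -3/2.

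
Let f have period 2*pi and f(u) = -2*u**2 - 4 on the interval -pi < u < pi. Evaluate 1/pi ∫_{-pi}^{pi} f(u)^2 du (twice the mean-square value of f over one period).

1/pi ∫_{-pi}^{pi} f(u)^2 du = 1/pi · (8*pi*(60 + 20*pi**2 + 3*pi**4)/15) = 32 + 32*pi**2/3 + 8*pi**4/5.

32 + 32*pi**2/3 + 8*pi**4/5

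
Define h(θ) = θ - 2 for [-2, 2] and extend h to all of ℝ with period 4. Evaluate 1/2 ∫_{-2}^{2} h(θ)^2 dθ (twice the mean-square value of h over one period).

1/2 ∫_{-2}^{2} h(θ)^2 dθ = 1/2 · (64/3) = 32/3.

32/3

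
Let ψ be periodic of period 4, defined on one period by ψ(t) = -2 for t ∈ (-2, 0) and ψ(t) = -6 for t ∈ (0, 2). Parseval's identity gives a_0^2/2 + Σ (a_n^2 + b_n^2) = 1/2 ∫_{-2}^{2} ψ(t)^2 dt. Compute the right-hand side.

1/2 ∫_{-2}^{2} ψ(t)^2 dt = 1/2 · (80) = 40.

40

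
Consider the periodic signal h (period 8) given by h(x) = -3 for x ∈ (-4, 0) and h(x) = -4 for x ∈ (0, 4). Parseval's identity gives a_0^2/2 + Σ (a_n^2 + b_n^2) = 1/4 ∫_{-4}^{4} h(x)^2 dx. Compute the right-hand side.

25

1/4 ∫_{-4}^{4} h(x)^2 dx = 1/4 · (100) = 25.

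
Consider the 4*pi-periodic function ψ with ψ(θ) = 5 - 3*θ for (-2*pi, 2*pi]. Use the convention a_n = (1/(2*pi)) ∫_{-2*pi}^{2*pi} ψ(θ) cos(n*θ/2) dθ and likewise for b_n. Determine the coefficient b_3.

-4

b_3 = (1/(2*pi)) ∫_{-2*pi}^{2*pi} ψ(θ) sin(3*θ/2) dθ.
Integrating by parts (boundary term plus one more integral), an antiderivative of (5 - 3*θ) sin(3*θ/2) is 2*θ*cos(3*θ/2) - 4*sin(3*θ/2)/3 - 10*cos(3*θ/2)/3; evaluating from -2*pi to 2*pi: ∫_{-2*pi}^{2*pi} (5 - 3*θ) sin(3*θ/2) dθ = (10/3 - 4*pi) - (10/3 + 4*pi) = -8*pi.
Hence b_3 = (1/(2*pi))·(-8*pi) = -4.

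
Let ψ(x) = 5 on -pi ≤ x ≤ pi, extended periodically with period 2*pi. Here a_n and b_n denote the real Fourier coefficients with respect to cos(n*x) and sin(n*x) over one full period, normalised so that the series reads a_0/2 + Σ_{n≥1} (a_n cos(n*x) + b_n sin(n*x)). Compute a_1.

a_1 = 1/pi ∫_{-pi}^{pi} ψ(x) cos(x) dx.
ψ is even and cos(x) is even, so the integrand is even and a_1 = 2/pi ∫_0^{pi} ψ(x) cos(x) dx.
Directly, an antiderivative of (5) cos(x) is 5*sin(x); evaluating from 0 to pi: ∫_{0}^{pi} (5) cos(x) dx = (0) - (0) = 0.
Hence a_1 = (2/pi)·(0) = 0.

0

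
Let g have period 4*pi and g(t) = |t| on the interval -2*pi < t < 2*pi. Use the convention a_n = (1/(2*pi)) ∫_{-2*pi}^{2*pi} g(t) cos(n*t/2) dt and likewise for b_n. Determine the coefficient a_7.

a_7 = (1/(2*pi)) ∫_{-2*pi}^{2*pi} g(t) cos(7*t/2) dt.
g is even and cos(7*t/2) is even, so the integrand is even and a_7 = 1/pi ∫_0^{2*pi} g(t) cos(7*t/2) dt.
Integrating by parts (boundary term plus one more integral), an antiderivative of (t) cos(7*t/2) is 2*t*sin(7*t/2)/7 + 4*cos(7*t/2)/49; evaluating from 0 to 2*pi: ∫_{0}^{2*pi} (t) cos(7*t/2) dt = (-4/49) - (4/49) = -8/49.
Hence a_7 = (1/pi)·(-8/49) = -8/(49*pi).

-8/(49*pi)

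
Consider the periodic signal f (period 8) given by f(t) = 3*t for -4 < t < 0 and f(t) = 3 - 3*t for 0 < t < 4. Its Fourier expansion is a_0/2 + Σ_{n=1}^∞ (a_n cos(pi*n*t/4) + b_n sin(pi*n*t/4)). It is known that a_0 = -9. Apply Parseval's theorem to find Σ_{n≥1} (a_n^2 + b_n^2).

57/2

Parseval: a_0^2/2 + Σ_{n≥1} (a_n^2+b_n^2) = 1/4 ∫_{-4}^{4} f(t)^2 dt = 69.
Subtract a_0^2/2 = 81/2: Σ (a_n^2+b_n^2) = 57/2.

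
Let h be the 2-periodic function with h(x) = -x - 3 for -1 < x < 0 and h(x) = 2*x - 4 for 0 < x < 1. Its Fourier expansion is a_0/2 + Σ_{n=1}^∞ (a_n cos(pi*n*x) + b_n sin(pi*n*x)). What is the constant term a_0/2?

a_0 = ∫_{-1}^{1} h(x) dx = -11/2.
So the constant term a_0/2 = -11/4.

-11/4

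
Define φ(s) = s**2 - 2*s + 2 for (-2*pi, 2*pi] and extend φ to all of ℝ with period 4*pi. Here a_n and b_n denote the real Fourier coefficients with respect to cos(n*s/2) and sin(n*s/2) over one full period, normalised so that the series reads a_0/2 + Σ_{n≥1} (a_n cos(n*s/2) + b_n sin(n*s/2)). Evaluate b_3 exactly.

-8/3

b_3 = (1/(2*pi)) ∫_{-2*pi}^{2*pi} φ(s) sin(3*s/2) ds.
Integrating by parts twice (tabular method), an antiderivative of (s**2 - 2*s + 2) sin(3*s/2) is -2*s**2*cos(3*s/2)/3 + 8*s*sin(3*s/2)/9 + 4*s*cos(3*s/2)/3 - 8*sin(3*s/2)/9 - 20*cos(3*s/2)/27; evaluating from -2*pi to 2*pi: ∫_{-2*pi}^{2*pi} (s**2 - 2*s + 2) sin(3*s/2) ds = (-8*pi/3 + 20/27 + 8*pi**2/3) - (20/27 + 8*pi/3 + 8*pi**2/3) = -16*pi/3.
Hence b_3 = (1/(2*pi))·(-16*pi/3) = -8/3.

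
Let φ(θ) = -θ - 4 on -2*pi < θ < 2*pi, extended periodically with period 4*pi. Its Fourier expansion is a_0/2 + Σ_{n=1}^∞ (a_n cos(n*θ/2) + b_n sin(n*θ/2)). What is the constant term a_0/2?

a_0 = (1/(2*pi)) ∫_{-2*pi}^{2*pi} φ(θ) dθ = (1/(2*pi)) · (-16*pi) = -8.
So the constant term a_0/2 = -4.

-4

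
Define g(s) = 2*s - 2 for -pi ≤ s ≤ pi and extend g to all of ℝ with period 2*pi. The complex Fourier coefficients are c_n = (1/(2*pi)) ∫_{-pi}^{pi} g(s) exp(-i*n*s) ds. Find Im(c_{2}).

1

Since g is real-valued, Im(c_{2}) = -(1/(2*pi)) ∫_{-pi}^{pi} g(s) sin(2*s) ds = -b_{2}/2.
Integrating by parts (boundary term plus one more integral), an antiderivative of (2*s - 2) sin(2*s) is -s*cos(2*s) + sin(2*s)/2 + cos(2*s); evaluating from -pi to pi: ∫_{-pi}^{pi} (2*s - 2) sin(2*s) ds = (1 - pi) - (1 + pi) = -2*pi.
Hence Im(c_{2}) = (-1/(2*pi))·(-2*pi) = 1.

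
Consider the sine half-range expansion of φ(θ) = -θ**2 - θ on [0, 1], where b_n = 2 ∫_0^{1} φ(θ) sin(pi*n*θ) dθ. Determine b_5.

b_5 = 2 ∫_0^{1} (-θ**2 - θ) sin(5*pi*θ) dθ.
Integrating by parts twice (tabular method), an antiderivative of (-θ**2 - θ) sin(5*pi*θ) is θ**2*cos(5*pi*θ)/(5*pi) - 2*θ*sin(5*pi*θ)/(25*pi**2) + θ*cos(5*pi*θ)/(5*pi) - sin(5*pi*θ)/(25*pi**2) - 2*cos(5*pi*θ)/(125*pi**3); evaluating from 0 to 1: ∫_{0}^{1} (-θ**2 - θ) sin(5*pi*θ) dθ = (2*(1 - 25*pi**2)/(125*pi**3)) - (-2/(125*pi**3)) = 2*(2 - 25*pi**2)/(125*pi**3).
Hence b_5 = 2·(2*(2 - 25*pi**2)/(125*pi**3)) = 4*(2 - 25*pi**2)/(125*pi**3).

4*(2 - 25*pi**2)/(125*pi**3)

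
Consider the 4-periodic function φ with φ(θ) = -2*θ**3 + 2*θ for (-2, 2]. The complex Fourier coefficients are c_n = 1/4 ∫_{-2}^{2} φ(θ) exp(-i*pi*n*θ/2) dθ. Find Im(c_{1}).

Since φ is real-valued, Im(c_{1}) = -1/4 ∫_{-2}^{2} φ(θ) sin(pi*θ/2) dθ = -b_{1}/2.
φ is odd and sin(pi*θ/2) is odd, so the integrand is even: ∫_{-2}^{2} φ(θ) sin(pi*θ/2) dθ = 2∫_0^{2} φ(θ) sin(pi*θ/2) dθ.
Integrating by parts three times (tabular method), an antiderivative of (-2*θ**3 + 2*θ) sin(pi*θ/2) is 4*θ**3*cos(pi*θ/2)/pi - 24*θ**2*sin(pi*θ/2)/pi**2 - 96*θ*cos(pi*θ/2)/pi**3 - 4*θ*cos(pi*θ/2)/pi + 8*sin(pi*θ/2)/pi**2 + 192*sin(pi*θ/2)/pi**4; evaluating from 0 to 2: ∫_{0}^{2} (-2*θ**3 + 2*θ) sin(pi*θ/2) dθ = (-24/pi + 192/pi**3) - (0) = -24/pi + 192/pi**3.
So ∫_{-2}^{2} φ(θ) sin(pi*θ/2) dθ = -48/pi + 384/pi**3.
Hence Im(c_{1}) = (-1/4)·(-48/pi + 384/pi**3) = -96/pi**3 + 12/pi.

-96/pi**3 + 12/pi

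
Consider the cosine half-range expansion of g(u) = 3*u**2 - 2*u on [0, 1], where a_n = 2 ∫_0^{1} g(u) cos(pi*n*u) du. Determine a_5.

-4/(25*pi**2)

a_5 = 2 ∫_0^{1} (3*u**2 - 2*u) cos(5*pi*u) du.
Integrating by parts twice (tabular method), an antiderivative of (3*u**2 - 2*u) cos(5*pi*u) is 3*u**2*sin(5*pi*u)/(5*pi) - 2*u*sin(5*pi*u)/(5*pi) + 6*u*cos(5*pi*u)/(25*pi**2) - 6*sin(5*pi*u)/(125*pi**3) - 2*cos(5*pi*u)/(25*pi**2); evaluating from 0 to 1: ∫_{0}^{1} (3*u**2 - 2*u) cos(5*pi*u) du = (-4/(25*pi**2)) - (-2/(25*pi**2)) = -2/(25*pi**2).
Hence a_5 = 2·(-2/(25*pi**2)) = -4/(25*pi**2).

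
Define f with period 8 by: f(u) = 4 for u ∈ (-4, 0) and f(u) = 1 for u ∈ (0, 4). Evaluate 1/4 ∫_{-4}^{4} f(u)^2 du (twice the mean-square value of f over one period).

1/4 ∫_{-4}^{4} f(u)^2 du = 1/4 · (68) = 17.

17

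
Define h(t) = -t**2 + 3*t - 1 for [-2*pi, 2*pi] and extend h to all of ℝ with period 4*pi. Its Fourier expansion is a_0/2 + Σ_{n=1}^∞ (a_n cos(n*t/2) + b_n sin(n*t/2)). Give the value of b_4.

b_4 = (1/(2*pi)) ∫_{-2*pi}^{2*pi} h(t) sin(2*t) dt.
Integrating by parts twice (tabular method), an antiderivative of (-t**2 + 3*t - 1) sin(2*t) is t**2*cos(2*t)/2 - t*sin(2*t)/2 - 3*t*cos(2*t)/2 + 3*sin(2*t)/4 + cos(2*t)/4; evaluating from -2*pi to 2*pi: ∫_{-2*pi}^{2*pi} (-t**2 + 3*t - 1) sin(2*t) dt = (-3*pi + 1/4 + 2*pi**2) - (1/4 + 3*pi + 2*pi**2) = -6*pi.
Hence b_4 = (1/(2*pi))·(-6*pi) = -3.

-3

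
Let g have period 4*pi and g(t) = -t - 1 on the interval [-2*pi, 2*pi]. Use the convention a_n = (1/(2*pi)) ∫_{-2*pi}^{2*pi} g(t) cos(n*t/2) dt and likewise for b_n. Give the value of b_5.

b_5 = (1/(2*pi)) ∫_{-2*pi}^{2*pi} g(t) sin(5*t/2) dt.
Integrating by parts (boundary term plus one more integral), an antiderivative of (-t - 1) sin(5*t/2) is 2*t*cos(5*t/2)/5 - 4*sin(5*t/2)/25 + 2*cos(5*t/2)/5; evaluating from -2*pi to 2*pi: ∫_{-2*pi}^{2*pi} (-t - 1) sin(5*t/2) dt = (-4*pi/5 - 2/5) - (-2/5 + 4*pi/5) = -8*pi/5.
Hence b_5 = (1/(2*pi))·(-8*pi/5) = -4/5.

-4/5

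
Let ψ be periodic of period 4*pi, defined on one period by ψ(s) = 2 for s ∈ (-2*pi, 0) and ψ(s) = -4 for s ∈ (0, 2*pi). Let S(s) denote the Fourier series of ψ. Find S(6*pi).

s = 6*pi differs from s = 2*pi by 1 full period(s), and the series is 4*pi-periodic.
At s = 2*pi the one-sided limits are ψ(2*pi^-) = -4 and ψ(2*pi^+) = 2.
By Dirichlet's theorem the series converges to their average, [(-4) + (2)]/2 = -1.

-1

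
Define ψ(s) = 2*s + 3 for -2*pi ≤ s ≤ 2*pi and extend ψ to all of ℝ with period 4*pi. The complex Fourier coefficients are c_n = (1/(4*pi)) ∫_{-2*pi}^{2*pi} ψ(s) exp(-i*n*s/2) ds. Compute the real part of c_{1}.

0

Since ψ is real-valued, Re(c_{1}) = (1/(4*pi)) ∫_{-2*pi}^{2*pi} ψ(s) cos(s/2) ds = a_{1}/2.
Integrating by parts (boundary term plus one more integral), an antiderivative of (2*s + 3) cos(s/2) is 4*s*sin(s/2) + 6*sin(s/2) + 8*cos(s/2); evaluating from -2*pi to 2*pi: ∫_{-2*pi}^{2*pi} (2*s + 3) cos(s/2) ds = (-8) - (-8) = 0.
Hence Re(c_{1}) = (1/(4*pi))·(0) = 0.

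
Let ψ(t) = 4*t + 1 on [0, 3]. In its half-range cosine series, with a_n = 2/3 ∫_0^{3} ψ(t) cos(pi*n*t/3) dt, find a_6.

a_6 = 2/3 ∫_0^{3} (4*t + 1) cos(2*pi*t) dt.
Integrating by parts (boundary term plus one more integral), an antiderivative of (4*t + 1) cos(2*pi*t) is 2*t*sin(2*pi*t)/pi + sin(2*pi*t)/(2*pi) + cos(2*pi*t)/pi**2; evaluating from 0 to 3: ∫_{0}^{3} (4*t + 1) cos(2*pi*t) dt = (pi**(-2)) - (pi**(-2)) = 0.
Hence a_6 = (2/3)·(0) = 0.

0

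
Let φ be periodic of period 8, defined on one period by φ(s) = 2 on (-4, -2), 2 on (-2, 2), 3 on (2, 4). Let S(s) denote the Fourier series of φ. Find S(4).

5/2

s = 4 differs from s = -4 by 1 full period(s), and the series is 8-periodic.
At s = -4 the one-sided limits are φ(-4^-) = 3 and φ(-4^+) = 2.
By Dirichlet's theorem the series converges to their average, [(3) + (2)]/2 = 5/2.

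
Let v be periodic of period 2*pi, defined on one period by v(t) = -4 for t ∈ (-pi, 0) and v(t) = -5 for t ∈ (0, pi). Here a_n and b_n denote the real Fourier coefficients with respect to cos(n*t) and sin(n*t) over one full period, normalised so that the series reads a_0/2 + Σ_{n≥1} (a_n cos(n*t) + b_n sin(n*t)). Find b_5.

-2/(5*pi)

b_5 = 1/pi ∫_{-pi}^{pi} v(t) sin(5*t) dt.
Split the integral at the breakpoints.
Directly, an antiderivative of (-4) sin(5*t) is 4*cos(5*t)/5; evaluating from -pi to 0: ∫_{-pi}^{0} (-4) sin(5*t) dt = (4/5) - (-4/5) = 8/5.
Directly, an antiderivative of (-5) sin(5*t) is cos(5*t); evaluating from 0 to pi: ∫_{0}^{pi} (-5) sin(5*t) dt = (-1) - (1) = -2.
Summing the pieces and multiplying by (1/pi) gives b_5 = -2/(5*pi).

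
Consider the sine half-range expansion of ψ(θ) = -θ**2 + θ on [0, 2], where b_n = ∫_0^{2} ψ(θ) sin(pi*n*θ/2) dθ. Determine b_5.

4*(8 - 25*pi**2)/(125*pi**3)

b_5 = ∫_0^{2} (-θ**2 + θ) sin(5*pi*θ/2) dθ.
Integrating by parts twice (tabular method), an antiderivative of (-θ**2 + θ) sin(5*pi*θ/2) is 2*θ**2*cos(5*pi*θ/2)/(5*pi) - 8*θ*sin(5*pi*θ/2)/(25*pi**2) - 2*θ*cos(5*pi*θ/2)/(5*pi) + 4*sin(5*pi*θ/2)/(25*pi**2) - 16*cos(5*pi*θ/2)/(125*pi**3); evaluating from 0 to 2: ∫_{0}^{2} (-θ**2 + θ) sin(5*pi*θ/2) dθ = (4*(4 - 25*pi**2)/(125*pi**3)) - (-16/(125*pi**3)) = 4*(8 - 25*pi**2)/(125*pi**3).
Hence b_5 = 4*(8 - 25*pi**2)/(125*pi**3).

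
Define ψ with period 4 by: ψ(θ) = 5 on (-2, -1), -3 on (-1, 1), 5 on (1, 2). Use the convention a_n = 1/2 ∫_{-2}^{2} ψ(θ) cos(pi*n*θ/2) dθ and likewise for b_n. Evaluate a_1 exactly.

-16/pi

a_1 = 1/2 ∫_{-2}^{2} ψ(θ) cos(pi*θ/2) dθ.
ψ is even and cos(pi*θ/2) is even, so the integrand is even and a_1 = ∫_0^{2} ψ(θ) cos(pi*θ/2) dθ.
Split the integral at the breakpoints.
Directly, an antiderivative of (-3) cos(pi*θ/2) is -6*sin(pi*θ/2)/pi; evaluating from 0 to 1: ∫_{0}^{1} (-3) cos(pi*θ/2) dθ = (-6/pi) - (0) = -6/pi.
Directly, an antiderivative of (5) cos(pi*θ/2) is 10*sin(pi*θ/2)/pi; evaluating from 1 to 2: ∫_{1}^{2} (5) cos(pi*θ/2) dθ = (0) - (10/pi) = -10/pi.
Summing the pieces gives a_1 = -16/pi.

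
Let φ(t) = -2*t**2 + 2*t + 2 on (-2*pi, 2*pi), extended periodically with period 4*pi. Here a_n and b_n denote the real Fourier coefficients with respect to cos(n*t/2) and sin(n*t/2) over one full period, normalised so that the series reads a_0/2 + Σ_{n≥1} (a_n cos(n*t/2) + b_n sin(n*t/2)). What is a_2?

-8

a_2 = (1/(2*pi)) ∫_{-2*pi}^{2*pi} φ(t) cos(t) dt.
Integrating by parts twice (tabular method), an antiderivative of (-2*t**2 + 2*t + 2) cos(t) is -2*t**2*sin(t) + 2*t*sin(t) - 4*t*cos(t) + 6*sin(t) + 2*cos(t); evaluating from -2*pi to 2*pi: ∫_{-2*pi}^{2*pi} (-2*t**2 + 2*t + 2) cos(t) dt = (2 - 8*pi) - (2 + 8*pi) = -16*pi.
Hence a_2 = (1/(2*pi))·(-16*pi) = -8.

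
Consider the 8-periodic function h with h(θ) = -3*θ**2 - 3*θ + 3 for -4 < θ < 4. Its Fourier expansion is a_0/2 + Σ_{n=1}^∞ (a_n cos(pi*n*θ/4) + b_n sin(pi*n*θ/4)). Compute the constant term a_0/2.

a_0 = 1/4 ∫_{-4}^{4} h(θ) dθ = 1/4 · (-104) = -26.
So the constant term a_0/2 = -13.

-13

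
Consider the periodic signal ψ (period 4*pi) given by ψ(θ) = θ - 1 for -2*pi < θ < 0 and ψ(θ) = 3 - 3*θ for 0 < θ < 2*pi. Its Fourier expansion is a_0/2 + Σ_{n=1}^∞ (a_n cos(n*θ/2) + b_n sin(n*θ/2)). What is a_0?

2 - 4*pi

a_0 = (1/(2*pi)) ∫_{-2*pi}^{2*pi} ψ(θ) dθ = (1/(2*pi)) · (4*pi*(1 - 2*pi)) = 2 - 4*pi.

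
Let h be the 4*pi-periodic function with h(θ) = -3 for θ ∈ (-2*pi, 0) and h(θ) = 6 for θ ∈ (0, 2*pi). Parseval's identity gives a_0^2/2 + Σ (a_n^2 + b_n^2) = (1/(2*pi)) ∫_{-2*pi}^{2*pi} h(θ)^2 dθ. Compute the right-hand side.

45

(1/(2*pi)) ∫_{-2*pi}^{2*pi} h(θ)^2 dθ = (1/(2*pi)) · (90*pi) = 45.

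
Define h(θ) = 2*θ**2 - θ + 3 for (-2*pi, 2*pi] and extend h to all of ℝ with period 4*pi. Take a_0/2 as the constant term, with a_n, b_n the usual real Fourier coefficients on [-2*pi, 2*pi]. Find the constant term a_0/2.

a_0 = (1/(2*pi)) ∫_{-2*pi}^{2*pi} h(θ) dθ = (1/(2*pi)) · (12*pi + 32*pi**3/3) = 6 + 16*pi**2/3.
So the constant term a_0/2 = 3 + 8*pi**2/3.

3 + 8*pi**2/3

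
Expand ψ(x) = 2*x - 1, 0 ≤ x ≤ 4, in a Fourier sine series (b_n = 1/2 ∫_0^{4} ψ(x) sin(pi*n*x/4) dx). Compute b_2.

b_2 = 1/2 ∫_0^{4} (2*x - 1) sin(pi*x/2) dx.
Integrating by parts (boundary term plus one more integral), an antiderivative of (2*x - 1) sin(pi*x/2) is -4*x*cos(pi*x/2)/pi + 8*sin(pi*x/2)/pi**2 + 2*cos(pi*x/2)/pi; evaluating from 0 to 4: ∫_{0}^{4} (2*x - 1) sin(pi*x/2) dx = (-14/pi) - (2/pi) = -16/pi.
Hence b_2 = (1/2)·(-16/pi) = -8/pi.

-8/pi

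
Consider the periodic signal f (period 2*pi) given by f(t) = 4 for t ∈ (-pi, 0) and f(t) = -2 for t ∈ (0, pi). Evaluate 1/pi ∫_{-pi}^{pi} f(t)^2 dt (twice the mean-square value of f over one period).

1/pi ∫_{-pi}^{pi} f(t)^2 dt = 1/pi · (20*pi) = 20.

20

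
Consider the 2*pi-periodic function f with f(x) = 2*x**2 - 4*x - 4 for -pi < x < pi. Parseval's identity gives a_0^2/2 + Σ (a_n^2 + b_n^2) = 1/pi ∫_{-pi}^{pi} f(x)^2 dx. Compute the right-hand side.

1/pi ∫_{-pi}^{pi} f(x)^2 dx = 1/pi · (8*pi*(20 + pi**4)/5) = 32 + 8*pi**4/5.

32 + 8*pi**4/5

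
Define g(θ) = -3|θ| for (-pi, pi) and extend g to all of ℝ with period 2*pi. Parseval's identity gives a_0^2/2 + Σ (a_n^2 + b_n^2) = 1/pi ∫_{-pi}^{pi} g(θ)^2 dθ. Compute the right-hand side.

1/pi ∫_{-pi}^{pi} g(θ)^2 dθ = 1/pi · (6*pi**3) = 6*pi**2.

6*pi**2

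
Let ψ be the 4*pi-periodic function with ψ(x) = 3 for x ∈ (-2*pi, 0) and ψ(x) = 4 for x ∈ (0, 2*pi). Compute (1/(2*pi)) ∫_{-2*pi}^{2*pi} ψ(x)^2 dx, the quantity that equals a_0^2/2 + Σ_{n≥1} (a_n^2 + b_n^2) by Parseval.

25

(1/(2*pi)) ∫_{-2*pi}^{2*pi} ψ(x)^2 dx = (1/(2*pi)) · (50*pi) = 25.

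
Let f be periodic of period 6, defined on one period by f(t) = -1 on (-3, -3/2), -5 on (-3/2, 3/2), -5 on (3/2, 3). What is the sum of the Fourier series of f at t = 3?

t = 3 differs from t = -3 by 1 full period(s), and the series is 6-periodic.
At t = -3 the one-sided limits are f(-3^-) = -5 and f(-3^+) = -1.
By Dirichlet's theorem the series converges to their average, [(-5) + (-1)]/2 = -3.

-3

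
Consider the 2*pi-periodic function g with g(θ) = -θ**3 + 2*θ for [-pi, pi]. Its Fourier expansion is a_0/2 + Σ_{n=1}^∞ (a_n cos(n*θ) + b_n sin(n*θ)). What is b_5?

112/125 - 2*pi**2/5

b_5 = 1/pi ∫_{-pi}^{pi} g(θ) sin(5*θ) dθ.
g is odd and sin(5*θ) is odd, so the integrand is even and b_5 = 2/pi ∫_0^{pi} g(θ) sin(5*θ) dθ.
Integrating by parts three times (tabular method), an antiderivative of (-θ**3 + 2*θ) sin(5*θ) is θ**3*cos(5*θ)/5 - 3*θ**2*sin(5*θ)/25 - 56*θ*cos(5*θ)/125 + 56*sin(5*θ)/625; evaluating from 0 to pi: ∫_{0}^{pi} (-θ**3 + 2*θ) sin(5*θ) dθ = (pi*(56 - 25*pi**2)/125) - (0) = pi*(56 - 25*pi**2)/125.
Hence b_5 = (2/pi)·(pi*(56 - 25*pi**2)/125) = 112/125 - 2*pi**2/5.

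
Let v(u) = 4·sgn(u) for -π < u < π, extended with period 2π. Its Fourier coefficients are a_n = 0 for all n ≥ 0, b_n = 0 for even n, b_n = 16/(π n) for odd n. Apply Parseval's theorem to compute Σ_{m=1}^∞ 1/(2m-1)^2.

pi**2/8

Parseval: Σ b_n^2 = (1/π) ∫_{-π}^{π} v(u)^2 du = 32.
Only odd n contribute, with b_n^2 = 256/(π^2 n^2), so Σ_{m≥1} 1/(2m-1)^2 = π^2·(32)/256 = pi**2/8.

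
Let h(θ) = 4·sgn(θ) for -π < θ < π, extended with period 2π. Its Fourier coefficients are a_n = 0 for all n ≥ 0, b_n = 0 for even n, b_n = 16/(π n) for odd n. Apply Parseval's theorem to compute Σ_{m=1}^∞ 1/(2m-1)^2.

Parseval: Σ b_n^2 = (1/π) ∫_{-π}^{π} h(θ)^2 dθ = 32.
Only odd n contribute, with b_n^2 = 256/(π^2 n^2), so Σ_{m≥1} 1/(2m-1)^2 = π^2·(32)/256 = pi**2/8.

pi**2/8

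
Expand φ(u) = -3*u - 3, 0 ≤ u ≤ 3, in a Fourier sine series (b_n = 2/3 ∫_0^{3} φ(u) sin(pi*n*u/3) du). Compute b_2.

b_2 = 2/3 ∫_0^{3} (-3*u - 3) sin(2*pi*u/3) du.
Integrating by parts (boundary term plus one more integral), an antiderivative of (-3*u - 3) sin(2*pi*u/3) is 9*u*cos(2*pi*u/3)/(2*pi) - 27*sin(2*pi*u/3)/(4*pi**2) + 9*cos(2*pi*u/3)/(2*pi); evaluating from 0 to 3: ∫_{0}^{3} (-3*u - 3) sin(2*pi*u/3) du = (18/pi) - (9/(2*pi)) = 27/(2*pi).
Hence b_2 = (2/3)·(27/(2*pi)) = 9/pi.

9/pi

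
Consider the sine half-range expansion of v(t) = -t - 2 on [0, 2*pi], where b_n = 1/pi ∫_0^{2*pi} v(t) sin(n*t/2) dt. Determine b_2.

b_2 = 1/pi ∫_0^{2*pi} (-t - 2) sin(t) dt.
Integrating by parts (boundary term plus one more integral), an antiderivative of (-t - 2) sin(t) is t*cos(t) - sin(t) + 2*cos(t); evaluating from 0 to 2*pi: ∫_{0}^{2*pi} (-t - 2) sin(t) dt = (2 + 2*pi) - (2) = 2*pi.
Hence b_2 = (1/pi)·(2*pi) = 2.

2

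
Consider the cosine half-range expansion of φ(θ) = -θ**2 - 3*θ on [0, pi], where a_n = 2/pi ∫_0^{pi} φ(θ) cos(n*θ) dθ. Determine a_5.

a_5 = 2/pi ∫_0^{pi} (-θ**2 - 3*θ) cos(5*θ) dθ.
Integrating by parts twice (tabular method), an antiderivative of (-θ**2 - 3*θ) cos(5*θ) is -θ**2*sin(5*θ)/5 - 3*θ*sin(5*θ)/5 - 2*θ*cos(5*θ)/25 + 2*sin(5*θ)/125 - 3*cos(5*θ)/25; evaluating from 0 to pi: ∫_{0}^{pi} (-θ**2 - 3*θ) cos(5*θ) dθ = (3/25 + 2*pi/25) - (-3/25) = 6/25 + 2*pi/25.
Hence a_5 = (2/pi)·(6/25 + 2*pi/25) = 4*(3 + pi)/(25*pi).

4*(3 + pi)/(25*pi)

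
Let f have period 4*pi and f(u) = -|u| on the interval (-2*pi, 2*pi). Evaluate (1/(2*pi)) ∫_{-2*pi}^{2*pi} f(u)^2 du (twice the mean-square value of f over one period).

8*pi**2/3

(1/(2*pi)) ∫_{-2*pi}^{2*pi} f(u)^2 du = (1/(2*pi)) · (16*pi**3/3) = 8*pi**2/3.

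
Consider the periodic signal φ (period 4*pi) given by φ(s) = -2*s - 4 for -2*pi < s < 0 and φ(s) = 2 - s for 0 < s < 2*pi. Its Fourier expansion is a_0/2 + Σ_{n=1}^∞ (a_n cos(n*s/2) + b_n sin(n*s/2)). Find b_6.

b_6 = (1/(2*pi)) ∫_{-2*pi}^{2*pi} φ(s) sin(3*s) ds.
Split the integral at the breakpoints.
Integrating by parts (boundary term plus one more integral), an antiderivative of (-2*s - 4) sin(3*s) is 2*s*cos(3*s)/3 - 2*sin(3*s)/9 + 4*cos(3*s)/3; evaluating from -2*pi to 0: ∫_{-2*pi}^{0} (-2*s - 4) sin(3*s) ds = (4/3) - (4/3 - 4*pi/3) = 4*pi/3.
Integrating by parts (boundary term plus one more integral), an antiderivative of (2 - s) sin(3*s) is s*cos(3*s)/3 - sin(3*s)/9 - 2*cos(3*s)/3; evaluating from 0 to 2*pi: ∫_{0}^{2*pi} (2 - s) sin(3*s) ds = (-2/3 + 2*pi/3) - (-2/3) = 2*pi/3.
Summing the pieces and multiplying by (1/(2*pi)) gives b_6 = 1.

1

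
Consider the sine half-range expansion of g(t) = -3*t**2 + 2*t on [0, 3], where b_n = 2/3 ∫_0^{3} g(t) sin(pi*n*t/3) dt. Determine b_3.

-14/pi + 8/pi**3

b_3 = 2/3 ∫_0^{3} (-3*t**2 + 2*t) sin(pi*t) dt.
Integrating by parts twice (tabular method), an antiderivative of (-3*t**2 + 2*t) sin(pi*t) is 3*t**2*cos(pi*t)/pi - 6*t*sin(pi*t)/pi**2 - 2*t*cos(pi*t)/pi + 2*sin(pi*t)/pi**2 - 6*cos(pi*t)/pi**3; evaluating from 0 to 3: ∫_{0}^{3} (-3*t**2 + 2*t) sin(pi*t) dt = (-21/pi + 6/pi**3) - (-6/pi**3) = -21/pi + 12/pi**3.
Hence b_3 = (2/3)·(-21/pi + 12/pi**3) = -14/pi + 8/pi**3.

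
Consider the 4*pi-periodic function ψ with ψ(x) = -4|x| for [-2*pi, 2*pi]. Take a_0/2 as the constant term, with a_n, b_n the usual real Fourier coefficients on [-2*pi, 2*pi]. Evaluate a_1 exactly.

a_1 = (1/(2*pi)) ∫_{-2*pi}^{2*pi} ψ(x) cos(x/2) dx.
ψ is even and cos(x/2) is even, so the integrand is even and a_1 = 1/pi ∫_0^{2*pi} ψ(x) cos(x/2) dx.
Integrating by parts (boundary term plus one more integral), an antiderivative of (-4*x) cos(x/2) is -8*x*sin(x/2) - 16*cos(x/2); evaluating from 0 to 2*pi: ∫_{0}^{2*pi} (-4*x) cos(x/2) dx = (16) - (-16) = 32.
Hence a_1 = (1/pi)·(32) = 32/pi.

32/pi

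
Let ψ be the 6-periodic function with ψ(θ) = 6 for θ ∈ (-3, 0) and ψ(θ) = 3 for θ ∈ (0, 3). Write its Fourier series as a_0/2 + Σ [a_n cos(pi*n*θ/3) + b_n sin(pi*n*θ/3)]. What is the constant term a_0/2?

9/2

a_0 = 1/3 ∫_{-3}^{3} ψ(θ) dθ = 1/3 · (27) = 9.
So the constant term a_0/2 = 9/2.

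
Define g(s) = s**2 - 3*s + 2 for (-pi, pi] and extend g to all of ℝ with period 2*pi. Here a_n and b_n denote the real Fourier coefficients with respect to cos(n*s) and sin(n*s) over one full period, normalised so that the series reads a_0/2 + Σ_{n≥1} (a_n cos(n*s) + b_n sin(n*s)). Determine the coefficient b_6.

b_6 = 1/pi ∫_{-pi}^{pi} g(s) sin(6*s) ds.
Integrating by parts twice (tabular method), an antiderivative of (s**2 - 3*s + 2) sin(6*s) is -s**2*cos(6*s)/6 + s*sin(6*s)/18 + s*cos(6*s)/2 - sin(6*s)/12 - 35*cos(6*s)/108; evaluating from -pi to pi: ∫_{-pi}^{pi} (s**2 - 3*s + 2) sin(6*s) ds = (-pi**2/6 - 35/108 + pi/2) - (-pi**2/6 - pi/2 - 35/108) = pi.
Hence b_6 = (1/pi)·(pi) = 1.

1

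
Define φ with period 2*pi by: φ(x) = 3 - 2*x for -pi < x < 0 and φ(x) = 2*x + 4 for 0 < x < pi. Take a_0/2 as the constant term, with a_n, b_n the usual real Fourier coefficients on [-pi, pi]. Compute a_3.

-8/(9*pi)

a_3 = 1/pi ∫_{-pi}^{pi} φ(x) cos(3*x) dx.
Split the integral at the breakpoints.
Integrating by parts (boundary term plus one more integral), an antiderivative of (3 - 2*x) cos(3*x) is -2*x*sin(3*x)/3 + sin(3*x) - 2*cos(3*x)/9; evaluating from -pi to 0: ∫_{-pi}^{0} (3 - 2*x) cos(3*x) dx = (-2/9) - (2/9) = -4/9.
Integrating by parts (boundary term plus one more integral), an antiderivative of (2*x + 4) cos(3*x) is 2*x*sin(3*x)/3 + 4*sin(3*x)/3 + 2*cos(3*x)/9; evaluating from 0 to pi: ∫_{0}^{pi} (2*x + 4) cos(3*x) dx = (-2/9) - (2/9) = -4/9.
Summing the pieces and multiplying by (1/pi) gives a_3 = -8/(9*pi).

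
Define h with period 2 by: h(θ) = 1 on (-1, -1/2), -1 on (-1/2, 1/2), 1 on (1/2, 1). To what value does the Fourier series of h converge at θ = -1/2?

0

At θ = -1/2 the one-sided limits are h(-1/2^-) = 1 and h(-1/2^+) = -1.
By Dirichlet's theorem the series converges to their average, [(1) + (-1)]/2 = 0.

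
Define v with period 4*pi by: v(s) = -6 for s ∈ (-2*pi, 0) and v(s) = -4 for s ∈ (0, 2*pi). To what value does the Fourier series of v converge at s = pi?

v is continuous at s = pi with value -4, so the series converges to -4 there.

-4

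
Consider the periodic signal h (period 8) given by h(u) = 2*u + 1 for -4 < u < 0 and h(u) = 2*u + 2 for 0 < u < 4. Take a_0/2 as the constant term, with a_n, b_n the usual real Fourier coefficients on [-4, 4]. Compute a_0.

3

a_0 = 1/4 ∫_{-4}^{4} h(u) du = 1/4 · (12) = 3.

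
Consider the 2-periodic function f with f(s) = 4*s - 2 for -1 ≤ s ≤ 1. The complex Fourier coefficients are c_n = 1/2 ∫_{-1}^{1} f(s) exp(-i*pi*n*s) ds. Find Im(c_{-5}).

4/(5*pi)

Since f is real-valued, Im(c_{-5}) = -1/2 ∫_{-1}^{1} f(s) sin(-5*pi*s) ds = b_{5}/2.
Integrating by parts (boundary term plus one more integral), an antiderivative of (4*s - 2) sin(-5*pi*s) is 4*s*cos(5*pi*s)/(5*pi) - 4*sin(5*pi*s)/(25*pi**2) - 2*cos(5*pi*s)/(5*pi); evaluating from -1 to 1: ∫_{-1}^{1} (4*s - 2) sin(-5*pi*s) ds = (-2/(5*pi)) - (6/(5*pi)) = -8/(5*pi).
Hence Im(c_{-5}) = (-1/2)·(-8/(5*pi)) = 4/(5*pi).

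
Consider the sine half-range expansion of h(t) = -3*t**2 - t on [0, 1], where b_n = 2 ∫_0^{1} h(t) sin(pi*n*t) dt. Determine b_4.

b_4 = 2 ∫_0^{1} (-3*t**2 - t) sin(4*pi*t) dt.
Integrating by parts twice (tabular method), an antiderivative of (-3*t**2 - t) sin(4*pi*t) is 3*t**2*cos(4*pi*t)/(4*pi) - 3*t*sin(4*pi*t)/(8*pi**2) + t*cos(4*pi*t)/(4*pi) - sin(4*pi*t)/(16*pi**2) - 3*cos(4*pi*t)/(32*pi**3); evaluating from 0 to 1: ∫_{0}^{1} (-3*t**2 - t) sin(4*pi*t) dt = ((-3/32 + pi**2)/pi**3) - (-3/(32*pi**3)) = 1/pi.
Hence b_4 = 2·(1/pi) = 2/pi.

2/pi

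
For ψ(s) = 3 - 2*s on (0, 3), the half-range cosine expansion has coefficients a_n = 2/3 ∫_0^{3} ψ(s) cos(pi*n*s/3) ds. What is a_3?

a_3 = 2/3 ∫_0^{3} (3 - 2*s) cos(pi*s) ds.
Integrating by parts (boundary term plus one more integral), an antiderivative of (3 - 2*s) cos(pi*s) is -2*s*sin(pi*s)/pi + 3*sin(pi*s)/pi - 2*cos(pi*s)/pi**2; evaluating from 0 to 3: ∫_{0}^{3} (3 - 2*s) cos(pi*s) ds = (2/pi**2) - (-2/pi**2) = 4/pi**2.
Hence a_3 = (2/3)·(4/pi**2) = 8/(3*pi**2).

8/(3*pi**2)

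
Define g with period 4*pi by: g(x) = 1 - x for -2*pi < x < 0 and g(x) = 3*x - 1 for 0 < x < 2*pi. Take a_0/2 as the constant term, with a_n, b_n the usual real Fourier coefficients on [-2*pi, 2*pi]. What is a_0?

a_0 = (1/(2*pi)) ∫_{-2*pi}^{2*pi} g(x) dx = (1/(2*pi)) · (8*pi**2) = 4*pi.

4*pi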